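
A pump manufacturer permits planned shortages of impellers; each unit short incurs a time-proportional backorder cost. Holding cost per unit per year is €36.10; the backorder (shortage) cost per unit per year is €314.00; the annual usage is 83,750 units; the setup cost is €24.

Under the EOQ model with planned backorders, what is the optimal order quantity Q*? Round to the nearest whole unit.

352 units

Basic EOQ = √(2·83,750·24/36.1) = 333.702
Backorder adjustment √((H+b)/b) = √((36.1+314)/314) = 1.0559
Q* = 333.702 × 1.0559 ≈ 352.36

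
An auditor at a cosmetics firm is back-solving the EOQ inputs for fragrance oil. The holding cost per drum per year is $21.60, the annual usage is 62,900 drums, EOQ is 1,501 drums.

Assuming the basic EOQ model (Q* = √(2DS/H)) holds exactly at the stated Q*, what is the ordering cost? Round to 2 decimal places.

Since Q* = (2DS/H)^½, squaring gives Q*²·H = 2DS.
S = Q²H / (2D) = 1,501² × 21.6 / (2 × 62,900) = 386.8428

$386.84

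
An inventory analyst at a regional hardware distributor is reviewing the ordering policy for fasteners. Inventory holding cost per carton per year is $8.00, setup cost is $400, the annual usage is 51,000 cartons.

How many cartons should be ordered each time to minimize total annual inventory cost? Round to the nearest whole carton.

2,258 cartons

2DS/H = 2·51,000·400/8 = 5,100,000.00
EOQ = √5,100,000.00 ≈ 2,258.32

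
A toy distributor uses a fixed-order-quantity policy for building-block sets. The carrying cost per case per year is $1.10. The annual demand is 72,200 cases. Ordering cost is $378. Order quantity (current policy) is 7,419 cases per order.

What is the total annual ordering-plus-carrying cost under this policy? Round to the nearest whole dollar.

Orders/yr = 72,200/7,419 = 9.732; ordering cost = 9.732 × $378 = $3,678.61
Average inventory = 7,419/2 = 3709.5; holding cost = 3709.5 × $1.1 = $4,080.45
Total = $3,678.61 + $4,080.45 = $7,759.06

$7,759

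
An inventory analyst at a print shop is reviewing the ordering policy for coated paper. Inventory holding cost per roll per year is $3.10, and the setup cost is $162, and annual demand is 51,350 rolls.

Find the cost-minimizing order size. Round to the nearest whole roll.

2,317 rolls

EOQ = √(2DS/H) = √(2 × 51,350 × 162 / 3.1)
    = √(5,366,903.23) ≈ 2,316.66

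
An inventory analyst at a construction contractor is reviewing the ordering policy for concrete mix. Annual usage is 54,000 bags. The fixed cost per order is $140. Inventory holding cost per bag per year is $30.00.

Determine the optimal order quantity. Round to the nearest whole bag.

2DS/H = 2·54,000·140/30 = 504,000.00
EOQ = √504,000.00 ≈ 709.93

710 bags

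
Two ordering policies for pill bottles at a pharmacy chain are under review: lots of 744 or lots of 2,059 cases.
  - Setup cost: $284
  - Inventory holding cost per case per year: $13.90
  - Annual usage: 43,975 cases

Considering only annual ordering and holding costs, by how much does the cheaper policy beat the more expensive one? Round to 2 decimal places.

$1,581.39

Annual cost at Q: ordering D·S/Q plus holding Q·H/2.
TC(744) = (43,975/744)×284 + (744/2)×13.9 = $21,956.96
TC(2,059) = (43,975/2,059)×284 + (2,059/2)×13.9 = $20,375.57
Lots of 2,059 are cheaper by $1,581.39.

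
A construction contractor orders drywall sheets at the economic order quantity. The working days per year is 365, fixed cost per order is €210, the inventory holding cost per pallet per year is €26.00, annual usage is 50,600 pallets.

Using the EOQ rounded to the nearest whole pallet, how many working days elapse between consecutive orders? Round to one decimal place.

6.5 days

EOQ = √(2DS/H) = √(2 × 50,600 × 210 / 26)
    = √(817,384.62) ≈ 904.09 → Q = 904 pallets
T = Q/D × 365 days = 904/50,600 × 365 = 6.521 days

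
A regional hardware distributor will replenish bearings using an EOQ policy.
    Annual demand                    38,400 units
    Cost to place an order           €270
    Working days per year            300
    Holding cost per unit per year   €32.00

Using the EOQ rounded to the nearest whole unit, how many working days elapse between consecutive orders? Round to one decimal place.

Q* = √(2·D·S / H) = √(2·38,400·270 / 32) = √648,000.0 ≈ 804.98 → Q = 805 units
T = Q/D × 300 days = 805/38,400 × 300 = 6.289 days

6.3 days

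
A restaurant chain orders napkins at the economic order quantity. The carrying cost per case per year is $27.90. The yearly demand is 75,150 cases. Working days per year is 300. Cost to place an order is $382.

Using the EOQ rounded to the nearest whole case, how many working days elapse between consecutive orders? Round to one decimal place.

2DS/H = 2·75,150·382/27.9 = 2,057,870.97
EOQ = √2,057,870.97 ≈ 1,434.53 → Q = 1,435 cases
Cycle time = (working days × Q)/D = (300 × 1,435) / 75,150 = 5.729 days

5.7 days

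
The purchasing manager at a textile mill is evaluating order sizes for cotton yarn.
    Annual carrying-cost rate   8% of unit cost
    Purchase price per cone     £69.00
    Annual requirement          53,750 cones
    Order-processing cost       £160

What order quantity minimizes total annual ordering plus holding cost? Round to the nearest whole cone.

1,765 cones

Holding cost per cone per year: H = 8% × £69 = £5.5200
2DS/H = 2·53,750·160/5.52 = 3,115,942.03
EOQ = √3,115,942.03 ≈ 1,765.20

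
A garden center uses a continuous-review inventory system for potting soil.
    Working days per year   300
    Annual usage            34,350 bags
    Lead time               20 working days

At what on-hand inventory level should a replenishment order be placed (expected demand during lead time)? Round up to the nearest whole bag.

Daily demand d = 34,350 / 300 = 114.500 bags/day
Demand during lead time = 114.500 × 20 = 2,290.00
Reorder point = 2,290.00 → round up

2,290 bags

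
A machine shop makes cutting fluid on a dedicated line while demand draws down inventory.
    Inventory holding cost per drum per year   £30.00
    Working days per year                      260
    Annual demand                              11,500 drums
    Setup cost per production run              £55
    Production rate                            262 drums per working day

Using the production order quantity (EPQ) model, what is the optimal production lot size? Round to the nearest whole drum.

Daily demand d = 11,500/260 = 44.231; p = 262; 1 − d/p = 0.83118
EPQ = √(2DS / (H(1 − d/p)))
    = √(2 × 11,500 × 55 / (30 × 0.83118)) ≈ 225.24

225 drums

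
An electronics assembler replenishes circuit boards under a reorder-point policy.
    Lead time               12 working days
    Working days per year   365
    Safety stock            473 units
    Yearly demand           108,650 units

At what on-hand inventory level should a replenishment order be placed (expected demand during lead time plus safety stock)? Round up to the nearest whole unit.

Daily demand d = 108,650 / 365 = 297.671 units/day
Demand during lead time = 297.671 × 12 = 3,572.05
Reorder point = 3,572.05 + 473 = 4,045.05 → round up

4,046 units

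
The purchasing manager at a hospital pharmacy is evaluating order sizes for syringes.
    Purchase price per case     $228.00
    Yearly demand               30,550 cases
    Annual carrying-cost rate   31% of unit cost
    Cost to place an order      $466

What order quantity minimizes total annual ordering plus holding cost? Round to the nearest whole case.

635 cases

Holding cost per case per year: H = 31% × $228 = $70.6800
EOQ = √(2DS/H) = √(2 × 30,550 × 466 / 70.68)
    = √(402,838.14) ≈ 634.70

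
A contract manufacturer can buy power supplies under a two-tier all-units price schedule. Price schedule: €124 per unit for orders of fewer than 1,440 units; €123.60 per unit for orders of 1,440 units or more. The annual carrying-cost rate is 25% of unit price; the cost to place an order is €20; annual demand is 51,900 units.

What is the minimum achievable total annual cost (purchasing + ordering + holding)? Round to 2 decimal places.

€6,437,808.83

H₁ = 25%×€124 = €31.0000;  H₂ = 25%×€123.60 = €30.9000
EOQ₁ = √(2×51,900×20/31.0000) = 258.78  (< 1,440, feasible at tier 1)
EOQ₂ = √(2×51,900×20/30.9000) = 259.20  (< 1,440 → use Q = 1,440 at tier-2 price)
TC(tier 1 (EOQ₁), Q≈258.8) = €6,443,622.22
TC(tier 2, Q≈1,440.0) = €6,437,808.83
Minimum at tier 2: €6,437,808.83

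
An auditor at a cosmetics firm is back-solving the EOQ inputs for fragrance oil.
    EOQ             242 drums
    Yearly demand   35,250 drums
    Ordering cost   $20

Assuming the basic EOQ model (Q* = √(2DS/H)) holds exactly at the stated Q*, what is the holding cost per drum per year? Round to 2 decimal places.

EOQ relation: Q² = 2DS/H, so rearrange for the unknown.
H = 2DS / Q² = 2 × 35,250 × 20 / 242² = 24.0762

$24.08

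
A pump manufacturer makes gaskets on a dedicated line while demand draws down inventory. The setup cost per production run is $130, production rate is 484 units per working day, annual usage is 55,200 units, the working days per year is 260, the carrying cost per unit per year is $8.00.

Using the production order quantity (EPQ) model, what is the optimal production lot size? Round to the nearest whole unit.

Daily demand d = 55,200/260 = 212.308; p = 484; 1 − d/p = 0.56135
EPQ = √(2DS / (H(1 − d/p)))
    = √(2 × 55,200 × 130 / (8 × 0.56135)) ≈ 1,787.70

1,788 units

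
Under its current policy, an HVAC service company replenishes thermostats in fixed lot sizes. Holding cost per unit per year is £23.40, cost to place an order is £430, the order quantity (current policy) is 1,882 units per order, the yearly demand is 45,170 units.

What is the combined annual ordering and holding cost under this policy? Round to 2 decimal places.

Annual ordering cost = (D/Q)·S = (45,170/1,882) × 430 = £10,320.46
Annual holding cost  = (Q/2)·H = (1,882/2) × 23.4 = £22,019.40
Total = £10,320.46 + £22,019.40 = £32,339.86

£32,339.86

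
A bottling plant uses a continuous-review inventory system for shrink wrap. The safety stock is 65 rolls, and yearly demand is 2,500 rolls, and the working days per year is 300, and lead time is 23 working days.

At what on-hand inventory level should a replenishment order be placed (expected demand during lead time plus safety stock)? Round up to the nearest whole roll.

257 rolls

Daily demand d = 2,500 / 300 = 8.333 rolls/day
Demand during lead time = 8.333 × 23 = 191.67
Reorder point = 191.67 + 65 = 256.67 → round up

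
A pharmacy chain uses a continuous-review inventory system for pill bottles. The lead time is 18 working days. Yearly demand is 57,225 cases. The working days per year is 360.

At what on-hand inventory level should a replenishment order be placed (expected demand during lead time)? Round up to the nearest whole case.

2,862 cases

Daily demand d = 57,225 / 360 = 158.958 cases/day
Demand during lead time = 158.958 × 18 = 2,861.25
Reorder point = 2,861.25 → round up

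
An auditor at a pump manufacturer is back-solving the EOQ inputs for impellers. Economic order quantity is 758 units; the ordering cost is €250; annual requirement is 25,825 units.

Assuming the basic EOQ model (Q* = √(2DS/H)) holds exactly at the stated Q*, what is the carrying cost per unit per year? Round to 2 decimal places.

€22.47

EOQ relation: Q² = 2DS/H, so rearrange for the unknown.
H = 2DS / Q² = 2 × 25,825 × 250 / 758² = 22.4736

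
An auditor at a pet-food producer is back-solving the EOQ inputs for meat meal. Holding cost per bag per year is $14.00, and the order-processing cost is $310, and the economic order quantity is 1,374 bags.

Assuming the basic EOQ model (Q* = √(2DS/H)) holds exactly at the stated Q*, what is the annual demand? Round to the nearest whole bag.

42,629 bags per year

Since Q* = (2DS/H)^½, squaring gives Q*²·H = 2DS.
D = Q²H / (2S) = 1,374² × 14 / (2 × 310) = 42,629.46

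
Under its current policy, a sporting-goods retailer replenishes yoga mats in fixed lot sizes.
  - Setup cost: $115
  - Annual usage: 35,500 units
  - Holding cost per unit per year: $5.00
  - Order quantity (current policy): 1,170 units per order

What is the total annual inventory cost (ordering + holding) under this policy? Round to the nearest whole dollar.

$6,414

Ordering: D/Q × S = 35,500/1,170 × $115 = $3,489.32
Holding:  Q/2 × H = 1,170/2 × $5 = $2,925.00
Total = $3,489.32 + $2,925.00 = $6,414.32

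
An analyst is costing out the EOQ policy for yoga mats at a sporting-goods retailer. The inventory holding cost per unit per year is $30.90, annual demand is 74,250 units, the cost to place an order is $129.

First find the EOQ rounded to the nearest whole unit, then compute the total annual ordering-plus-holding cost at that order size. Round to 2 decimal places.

2DS/H = 2·74,250·129/30.9 = 619,951.46
EOQ = √619,951.46 ≈ 787.37 → Q = 787 units
Annual ordering cost = (D/Q)·S = (74,250/787) × 129 = $12,170.58
Annual holding cost  = (Q/2)·H = (787/2) × 30.9 = $12,159.15
Total = $12,170.58 + $12,159.15 = $24,329.73

$24,329.73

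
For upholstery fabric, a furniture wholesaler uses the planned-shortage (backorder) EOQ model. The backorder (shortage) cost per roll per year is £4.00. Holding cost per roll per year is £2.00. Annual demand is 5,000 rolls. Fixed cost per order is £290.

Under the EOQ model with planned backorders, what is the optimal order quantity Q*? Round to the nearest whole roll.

Basic EOQ = √(2·5,000·290/2) = 1,204.159
Backorder adjustment √((H+b)/b) = √((2+4)/4) = 1.2247
Q* = 1,204.159 × 1.2247 ≈ 1,474.79

1,475 rolls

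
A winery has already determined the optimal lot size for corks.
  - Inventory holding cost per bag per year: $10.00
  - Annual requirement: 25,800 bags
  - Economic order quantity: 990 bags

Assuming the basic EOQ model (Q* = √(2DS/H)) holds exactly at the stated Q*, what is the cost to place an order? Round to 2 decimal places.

From Q* = √(2DS/H) ⇒ Q*² = 2DS/H.
S = Q²H / (2D) = 990² × 10 / (2 × 25,800) = 189.9419

$189.94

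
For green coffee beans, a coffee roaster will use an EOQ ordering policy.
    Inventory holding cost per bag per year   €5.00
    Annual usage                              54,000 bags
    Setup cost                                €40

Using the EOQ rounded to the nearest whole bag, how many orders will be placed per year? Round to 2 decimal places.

Optimal lot size Q* = (2 × 54,000 × €40 / €5)^½ ≈ 929.52 → Q = 930
Orders per year = D/Q = 54,000 / 930 = 58.065

58.06 orders per year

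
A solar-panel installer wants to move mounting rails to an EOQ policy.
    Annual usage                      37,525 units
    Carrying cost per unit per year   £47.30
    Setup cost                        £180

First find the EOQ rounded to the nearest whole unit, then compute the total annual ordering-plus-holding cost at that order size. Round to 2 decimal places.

Q* = √(2·D·S / H) = √(2·37,525·180 / 47.3) = √285,602.5 ≈ 534.42 → Q = 534 units
Orders/yr = 37,525/534 = 70.272; ordering cost = 70.272 × £180 = £12,648.88
Average inventory = 534/2 = 267; holding cost = 267 × £47.3 = £12,629.10
Total = £12,648.88 + £12,629.10 = £25,277.98

£25,277.98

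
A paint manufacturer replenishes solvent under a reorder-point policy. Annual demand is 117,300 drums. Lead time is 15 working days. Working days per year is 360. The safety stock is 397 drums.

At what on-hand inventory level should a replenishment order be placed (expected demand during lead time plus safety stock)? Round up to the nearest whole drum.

Daily demand d = 117,300 / 360 = 325.833 drums/day
Demand during lead time = 325.833 × 15 = 4,887.50
Reorder point = 4,887.50 + 397 = 5,284.50 → round up

5,285 drums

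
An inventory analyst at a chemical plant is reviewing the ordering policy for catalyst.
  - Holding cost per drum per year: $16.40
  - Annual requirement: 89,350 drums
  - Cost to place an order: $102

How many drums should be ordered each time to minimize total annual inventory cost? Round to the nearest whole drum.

1,054 drums

EOQ = √(2DS/H) = √(2 × 89,350 × 102 / 16.4)
    = √(1,111,426.83) ≈ 1,054.24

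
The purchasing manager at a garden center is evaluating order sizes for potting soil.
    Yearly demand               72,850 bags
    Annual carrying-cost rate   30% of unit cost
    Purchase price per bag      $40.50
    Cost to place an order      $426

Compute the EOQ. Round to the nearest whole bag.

Carrying cost H = $40.5 × 30% = $12.1500/bag/yr
2DS/H = 2·72,850·426/12.15 = 5,108,493.83
EOQ = √5,108,493.83 ≈ 2,260.20

2,260 bags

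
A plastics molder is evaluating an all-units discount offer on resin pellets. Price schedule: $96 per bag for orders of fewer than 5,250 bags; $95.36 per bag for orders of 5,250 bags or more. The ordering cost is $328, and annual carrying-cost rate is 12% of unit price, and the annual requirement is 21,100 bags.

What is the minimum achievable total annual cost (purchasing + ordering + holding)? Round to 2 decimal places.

$2,038,227.56

H₁ = 12%×$96 = $11.5200;  H₂ = 12%×$95.36 = $11.4432
EOQ₁ = √(2×21,100×328/11.5200) = 1,096.14  (< 5,250, feasible at tier 1)
EOQ₂ = √(2×21,100×328/11.4432) = 1,099.81  (< 5,250 → use Q = 5,250 at tier-2 price)
TC(tier 1 (EOQ₁), Q≈1,096.1) = $2,038,227.56
TC(tier 2, Q≈5,250.0) = $2,043,452.65
Minimum at tier 1 (EOQ₁): $2,038,227.56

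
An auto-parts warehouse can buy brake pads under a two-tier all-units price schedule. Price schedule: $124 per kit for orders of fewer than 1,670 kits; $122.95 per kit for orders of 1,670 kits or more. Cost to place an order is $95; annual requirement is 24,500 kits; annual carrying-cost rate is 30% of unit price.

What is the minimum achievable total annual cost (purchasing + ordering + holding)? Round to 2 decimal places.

$3,044,467.69

H₁ = 30%×$124 = $37.2000;  H₂ = 30%×$122.95 = $36.8850
EOQ₁ = √(2×24,500×95/37.2000) = 353.74  (< 1,670, feasible at tier 1)
EOQ₂ = √(2×24,500×95/36.8850) = 355.25  (< 1,670 → use Q = 1,670 at tier-2 price)
TC(tier 1 (EOQ₁), Q≈353.7) = $3,051,159.26
TC(tier 2, Q≈1,670.0) = $3,044,467.69
Minimum at tier 2: $3,044,467.69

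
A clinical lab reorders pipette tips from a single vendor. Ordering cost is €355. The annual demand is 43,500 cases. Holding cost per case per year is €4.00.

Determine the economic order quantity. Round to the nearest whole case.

Q* = √(2·D·S / H) = √(2·43,500·355 / 4) = √7,721,250.0 ≈ 2,778.71

2,779 cases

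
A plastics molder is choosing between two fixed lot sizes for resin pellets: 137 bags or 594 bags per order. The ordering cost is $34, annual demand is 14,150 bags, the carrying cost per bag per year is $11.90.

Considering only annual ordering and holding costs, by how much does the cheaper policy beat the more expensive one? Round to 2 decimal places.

$17.40

TC(Q) = (D/Q)S + (Q/2)H
TC(137) = (14,150/137)×34 + (137/2)×11.9 = $4,326.83
TC(594) = (14,150/594)×34 + (594/2)×11.9 = $4,344.23
Lots of 137 are cheaper by $17.40.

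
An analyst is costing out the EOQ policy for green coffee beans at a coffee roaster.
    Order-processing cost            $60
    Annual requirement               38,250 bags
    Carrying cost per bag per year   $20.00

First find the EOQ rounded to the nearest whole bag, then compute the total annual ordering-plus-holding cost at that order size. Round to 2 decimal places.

$9,581.23

Q* = √(2·D·S / H) = √(2·38,250·60 / 20) = √229,500.0 ≈ 479.06 → Q = 479 bags
Orders/yr = 38,250/479 = 79.854; ordering cost = 79.854 × $60 = $4,791.23
Average inventory = 479/2 = 239.5; holding cost = 239.5 × $20 = $4,790.00
Total = $4,791.23 + $4,790.00 = $9,581.23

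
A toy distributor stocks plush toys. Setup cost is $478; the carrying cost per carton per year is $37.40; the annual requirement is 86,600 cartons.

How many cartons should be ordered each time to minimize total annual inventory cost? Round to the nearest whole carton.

2DS/H = 2·86,600·478/37.4 = 2,213,625.67
EOQ = √2,213,625.67 ≈ 1,487.83

1,488 cartons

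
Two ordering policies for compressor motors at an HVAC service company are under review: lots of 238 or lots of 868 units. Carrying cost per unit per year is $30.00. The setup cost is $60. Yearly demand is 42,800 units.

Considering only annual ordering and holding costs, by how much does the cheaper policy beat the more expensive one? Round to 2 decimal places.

TC(Q) = (D/Q)S + (Q/2)H
TC(238) = (42,800/238)×60 + (238/2)×30 = $14,359.92
TC(868) = (42,800/868)×60 + (868/2)×30 = $15,978.53
Lots of 238 are cheaper by $1,618.61.

$1,618.61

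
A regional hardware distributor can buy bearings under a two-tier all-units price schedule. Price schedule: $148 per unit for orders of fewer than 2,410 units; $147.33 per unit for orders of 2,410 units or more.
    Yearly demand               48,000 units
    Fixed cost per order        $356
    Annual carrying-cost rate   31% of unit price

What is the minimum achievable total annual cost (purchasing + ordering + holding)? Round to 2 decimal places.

H₁ = 31%×$148 = $45.8800;  H₂ = 31%×$147.33 = $45.6723
EOQ₁ = √(2×48,000×356/45.8800) = 863.08  (< 2,410, feasible at tier 1)
EOQ₂ = √(2×48,000×356/45.6723) = 865.04  (< 2,410 → use Q = 2,410 at tier-2 price)
TC(tier 1 (EOQ₁), Q≈863.1) = $7,143,597.92
TC(tier 2, Q≈2,410.0) = $7,133,965.58
Minimum at tier 2: $7,133,965.58

$7,133,965.58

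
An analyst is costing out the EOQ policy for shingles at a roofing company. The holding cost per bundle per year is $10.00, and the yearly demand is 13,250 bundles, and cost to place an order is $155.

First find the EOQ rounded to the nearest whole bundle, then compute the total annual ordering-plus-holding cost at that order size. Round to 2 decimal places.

2DS/H = 2·13,250·155/10 = 410,750.00
EOQ = √410,750.00 ≈ 640.90 → Q = 641 bundles
Annual ordering cost = (D/Q)·S = (13,250/641) × 155 = $3,203.98
Annual holding cost  = (Q/2)·H = (641/2) × 10 = $3,205.00
Total = $3,203.98 + $3,205.00 = $6,408.98

$6,408.98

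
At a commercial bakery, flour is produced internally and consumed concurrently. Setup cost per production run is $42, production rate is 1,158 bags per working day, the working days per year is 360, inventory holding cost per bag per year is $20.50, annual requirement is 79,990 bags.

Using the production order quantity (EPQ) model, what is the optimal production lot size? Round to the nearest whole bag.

637 bags

Daily demand d = 79,990/360 = 222.194; p = 1158; 1 − d/p = 0.80812
EPQ = √(2DS / (H(1 − d/p)))
    = √(2 × 79,990 × 42 / (20.5 × 0.80812)) ≈ 636.86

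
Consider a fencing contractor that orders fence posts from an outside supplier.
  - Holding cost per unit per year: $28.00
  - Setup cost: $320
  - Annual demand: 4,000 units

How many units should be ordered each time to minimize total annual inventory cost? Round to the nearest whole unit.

302 units

Optimal lot size Q* = (2 × 4,000 × $320 / $28)^½ ≈ 302.37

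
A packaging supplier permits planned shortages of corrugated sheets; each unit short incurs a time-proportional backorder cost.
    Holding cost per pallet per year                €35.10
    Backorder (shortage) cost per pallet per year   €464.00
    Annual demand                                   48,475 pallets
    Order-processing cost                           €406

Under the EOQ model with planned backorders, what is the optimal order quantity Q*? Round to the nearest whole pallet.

1,098 pallets

Q* = √(2DS/H) · √((H + b)/b)
   = √(2 × 48,475 × 406 / 35.1) · √((35.1 + 464) / 464)
   = 1,058.969 × 1.0371 ≈ 1,098.29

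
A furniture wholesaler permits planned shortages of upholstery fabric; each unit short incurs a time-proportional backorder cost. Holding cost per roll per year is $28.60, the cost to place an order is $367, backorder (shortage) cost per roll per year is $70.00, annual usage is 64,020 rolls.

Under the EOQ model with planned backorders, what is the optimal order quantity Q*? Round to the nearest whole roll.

1,521 rolls

Q* = √(2DS/H) · √((H + b)/b)
   = √(2 × 64,020 × 367 / 28.6) · √((28.6 + 70) / 70)
   = 1,281.808 × 1.1868 ≈ 1,521.29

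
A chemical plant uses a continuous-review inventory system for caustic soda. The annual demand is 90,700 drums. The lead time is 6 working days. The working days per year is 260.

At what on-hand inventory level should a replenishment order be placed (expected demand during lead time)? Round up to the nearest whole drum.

Daily demand d = 90,700 / 260 = 348.846 drums/day
Demand during lead time = 348.846 × 6 = 2,093.08
Reorder point = 2,093.08 → round up

2,094 drums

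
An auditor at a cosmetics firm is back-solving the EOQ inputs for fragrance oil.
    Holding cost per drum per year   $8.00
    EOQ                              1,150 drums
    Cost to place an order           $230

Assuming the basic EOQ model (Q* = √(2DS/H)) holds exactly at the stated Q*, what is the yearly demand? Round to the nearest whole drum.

From Q* = √(2DS/H) ⇒ Q*² = 2DS/H.
D = Q²H / (2S) = 1,150² × 8 / (2 × 230) = 23,000.00

23,000 drums per year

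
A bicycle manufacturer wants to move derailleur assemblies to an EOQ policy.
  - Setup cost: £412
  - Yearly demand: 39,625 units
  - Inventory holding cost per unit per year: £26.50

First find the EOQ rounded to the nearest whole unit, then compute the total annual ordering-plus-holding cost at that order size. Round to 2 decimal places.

Optimal lot size Q* = (2 × 39,625 × £412 / £26.5)^½ ≈ 1,110.01 → Q = 1,110 units
Annual ordering cost = (D/Q)·S = (39,625/1,110) × 412 = £14,707.66
Annual holding cost  = (Q/2)·H = (1,110/2) × 26.5 = £14,707.50
Total = £14,707.66 + £14,707.50 = £29,415.16

£29,415.16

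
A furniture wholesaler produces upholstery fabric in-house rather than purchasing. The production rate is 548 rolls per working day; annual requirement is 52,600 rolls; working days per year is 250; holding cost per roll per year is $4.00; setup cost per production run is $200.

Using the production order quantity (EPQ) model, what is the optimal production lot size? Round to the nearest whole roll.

2,922 rolls

d = 52,600/250 = 210.4000 rolls/day;  effective holding cost H(1 − d/p) = 4·(1 − 210.4000/548) = 2.46423
Q* = √(2DS / H_eff) = √(2·52,600·200 / 2.46423) ≈ 2,922.01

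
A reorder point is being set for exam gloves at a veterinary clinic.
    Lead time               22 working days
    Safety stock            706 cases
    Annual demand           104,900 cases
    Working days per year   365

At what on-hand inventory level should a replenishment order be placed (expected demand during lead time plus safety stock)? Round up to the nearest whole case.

7,029 cases

Daily demand d = 104,900 / 365 = 287.397 cases/day
Demand during lead time = 287.397 × 22 = 6,322.74
Reorder point = 6,322.74 + 706 = 7,028.74 → round up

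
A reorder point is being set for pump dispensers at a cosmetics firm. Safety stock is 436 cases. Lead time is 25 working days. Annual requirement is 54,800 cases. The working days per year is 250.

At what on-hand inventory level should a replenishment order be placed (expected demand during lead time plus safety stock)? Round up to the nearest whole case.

Daily demand d = 54,800 / 250 = 219.200 cases/day
Demand during lead time = 219.200 × 25 = 5,480.00
Reorder point = 5,480.00 + 436 = 5,916.00 → round up

5,916 cases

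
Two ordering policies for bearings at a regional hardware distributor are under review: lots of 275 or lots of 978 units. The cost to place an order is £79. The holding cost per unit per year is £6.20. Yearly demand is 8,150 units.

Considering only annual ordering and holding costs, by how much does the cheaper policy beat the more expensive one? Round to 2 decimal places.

£496.36

For each Q, cost = (D/Q)·S + (Q/2)·H.
TC(275) = (8,150/275)×79 + (275/2)×6.2 = £3,193.77
TC(978) = (8,150/978)×79 + (978/2)×6.2 = £3,690.13
|ΔTC| = |£3,193.77 − £3,690.13| = £496.36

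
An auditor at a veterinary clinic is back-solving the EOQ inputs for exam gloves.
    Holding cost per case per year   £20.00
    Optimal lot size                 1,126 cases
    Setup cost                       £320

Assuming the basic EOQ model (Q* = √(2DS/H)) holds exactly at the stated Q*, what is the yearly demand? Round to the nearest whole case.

39,621 cases per year

EOQ relation: Q² = 2DS/H, so rearrange for the unknown.
D = Q²H / (2S) = 1,126² × 20 / (2 × 320) = 39,621.12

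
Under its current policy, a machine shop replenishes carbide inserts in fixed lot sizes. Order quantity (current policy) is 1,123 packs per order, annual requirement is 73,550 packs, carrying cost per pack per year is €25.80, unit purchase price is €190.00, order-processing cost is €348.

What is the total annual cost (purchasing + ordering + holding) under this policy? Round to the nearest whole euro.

€14,011,779

Ordering: D/Q × S = 73,550/1,123 × €348 = €22,791.99
Holding:  Q/2 × H = 1,123/2 × €25.8 = €14,486.70
Purchase cost = D·C = 73,550 × 190 = €13,974,500.00
Total = €22,791.99 + €14,486.70 + €13,974,500.00 = €14,011,778.69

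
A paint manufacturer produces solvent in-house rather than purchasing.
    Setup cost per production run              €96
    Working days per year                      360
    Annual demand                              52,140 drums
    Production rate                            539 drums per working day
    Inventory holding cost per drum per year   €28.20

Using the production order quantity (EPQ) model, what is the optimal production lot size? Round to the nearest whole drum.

697 drums

d = 52,140/360 = 144.8333 drums/day;  effective holding cost H(1 − d/p) = 28.2·(1 − 144.8333/539) = 20.62245
Q* = √(2DS / H_eff) = √(2·52,140·96 / 20.62245) ≈ 696.73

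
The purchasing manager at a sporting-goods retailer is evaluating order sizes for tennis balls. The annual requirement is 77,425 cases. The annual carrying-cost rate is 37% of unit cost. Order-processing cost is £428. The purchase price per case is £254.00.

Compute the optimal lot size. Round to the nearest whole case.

Carrying cost H = £254 × 37% = £93.9800/case/yr
Q* = √(2·D·S / H) = √(2·77,425·428 / 93.98) = √705,211.7 ≈ 839.77

840 cases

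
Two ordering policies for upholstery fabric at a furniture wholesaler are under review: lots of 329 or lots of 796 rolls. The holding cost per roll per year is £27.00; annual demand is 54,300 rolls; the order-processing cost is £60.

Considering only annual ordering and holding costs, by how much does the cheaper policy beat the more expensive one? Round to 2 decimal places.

TC(Q) = (D/Q)S + (Q/2)H
TC(329) = (54,300/329)×60 + (329/2)×27 = £14,344.24
TC(796) = (54,300/796)×60 + (796/2)×27 = £14,838.96
Cheaper: Q = 329.  Difference = £494.73

£494.73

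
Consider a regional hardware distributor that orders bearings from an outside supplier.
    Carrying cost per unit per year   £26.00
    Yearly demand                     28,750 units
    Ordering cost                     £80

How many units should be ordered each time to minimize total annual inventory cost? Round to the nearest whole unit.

421 units

Q* = √(2·D·S / H) = √(2·28,750·80 / 26) = √176,923.1 ≈ 420.62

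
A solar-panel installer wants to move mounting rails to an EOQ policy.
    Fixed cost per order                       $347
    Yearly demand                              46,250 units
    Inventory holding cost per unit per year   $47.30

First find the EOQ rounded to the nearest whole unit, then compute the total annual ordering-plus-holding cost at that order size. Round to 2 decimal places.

$38,964.24

EOQ = √(2DS/H) = √(2 × 46,250 × 347 / 47.3)
    = √(678,594.08) ≈ 823.77 → Q = 824 units
Orders/yr = 46,250/824 = 56.129; ordering cost = 56.129 × $347 = $19,476.64
Average inventory = 824/2 = 412; holding cost = 412 × $47.3 = $19,487.60
Total = $19,476.64 + $19,487.60 = $38,964.24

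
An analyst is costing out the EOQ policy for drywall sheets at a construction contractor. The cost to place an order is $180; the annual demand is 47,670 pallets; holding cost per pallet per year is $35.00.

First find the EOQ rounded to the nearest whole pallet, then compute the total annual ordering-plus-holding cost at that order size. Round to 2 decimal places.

Optimal lot size Q* = (2 × 47,670 × $180 / $35)^½ ≈ 700.23 → Q = 700 pallets
Orders/yr = 47,670/700 = 68.100; ordering cost = 68.100 × $180 = $12,258.00
Average inventory = 700/2 = 350; holding cost = 350 × $35 = $12,250.00
Total = $12,258.00 + $12,250.00 = $24,508.00

$24,508.00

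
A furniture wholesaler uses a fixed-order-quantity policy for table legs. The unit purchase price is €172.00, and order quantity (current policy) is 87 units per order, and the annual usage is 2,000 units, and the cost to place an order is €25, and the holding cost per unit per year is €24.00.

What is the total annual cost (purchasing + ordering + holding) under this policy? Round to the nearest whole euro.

€345,619

Ordering: D/Q × S = 2,000/87 × €25 = €574.71
Holding:  Q/2 × H = 87/2 × €24 = €1,044.00
Purchase cost = D·C = 2,000 × 172 = €344,000.00
Total = €574.71 + €1,044.00 + €344,000.00 = €345,618.71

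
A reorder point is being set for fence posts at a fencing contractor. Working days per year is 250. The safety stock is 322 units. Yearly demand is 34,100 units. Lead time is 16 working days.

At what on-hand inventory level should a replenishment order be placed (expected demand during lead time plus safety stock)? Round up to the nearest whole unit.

2,505 units

Daily demand d = 34,100 / 250 = 136.400 units/day
Demand during lead time = 136.400 × 16 = 2,182.40
Reorder point = 2,182.40 + 322 = 2,504.40 → round up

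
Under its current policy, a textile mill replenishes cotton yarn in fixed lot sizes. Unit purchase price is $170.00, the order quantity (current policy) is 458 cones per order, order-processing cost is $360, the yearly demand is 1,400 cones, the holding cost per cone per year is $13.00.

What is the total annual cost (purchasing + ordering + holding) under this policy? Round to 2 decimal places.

Annual ordering cost = (D/Q)·S = (1,400/458) × 360 = $1,100.44
Annual holding cost  = (Q/2)·H = (458/2) × 13 = $2,977.00
Purchase cost = D·C = 1,400 × 170 = $238,000.00
Total = $1,100.44 + $2,977.00 + $238,000.00 = $242,077.44

$242,077.44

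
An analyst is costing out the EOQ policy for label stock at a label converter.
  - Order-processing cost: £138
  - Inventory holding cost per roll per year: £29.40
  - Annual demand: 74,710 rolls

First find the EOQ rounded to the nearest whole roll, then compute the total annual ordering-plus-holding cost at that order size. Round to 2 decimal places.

£24,621.68

Optimal lot size Q* = (2 × 74,710 × £138 / £29.4)^½ ≈ 837.47 → Q = 837 rolls
Orders/yr = 74,710/837 = 89.259; ordering cost = 89.259 × £138 = £12,317.78
Average inventory = 837/2 = 418.5; holding cost = 418.5 × £29.4 = £12,303.90
Total = £12,317.78 + £12,303.90 = £24,621.68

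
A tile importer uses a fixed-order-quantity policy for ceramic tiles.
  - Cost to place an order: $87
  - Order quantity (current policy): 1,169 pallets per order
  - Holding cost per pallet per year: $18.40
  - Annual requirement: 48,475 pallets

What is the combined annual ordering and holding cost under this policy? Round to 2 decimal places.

$14,362.43

Orders/yr = 48,475/1,169 = 41.467; ordering cost = 41.467 × $87 = $3,607.63
Average inventory = 1,169/2 = 584.5; holding cost = 584.5 × $18.4 = $10,754.80
Total = $3,607.63 + $10,754.80 = $14,362.43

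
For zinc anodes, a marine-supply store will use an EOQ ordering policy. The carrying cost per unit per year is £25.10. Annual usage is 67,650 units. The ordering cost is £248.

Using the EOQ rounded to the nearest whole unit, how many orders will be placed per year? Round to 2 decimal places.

2DS/H = 2·67,650·248/25.1 = 1,336,828.69
EOQ = √1,336,828.69 ≈ 1,156.21 → Q = 1,156
N = D/Q = 67,650/1,156 ≈ 58.521 orders/yr

58.52 orders per year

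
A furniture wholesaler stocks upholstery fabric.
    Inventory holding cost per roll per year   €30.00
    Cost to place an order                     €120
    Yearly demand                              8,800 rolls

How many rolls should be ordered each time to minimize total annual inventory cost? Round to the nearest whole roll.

265 rolls

Optimal lot size Q* = (2 × 8,800 × €120 / €30)^½ ≈ 265.33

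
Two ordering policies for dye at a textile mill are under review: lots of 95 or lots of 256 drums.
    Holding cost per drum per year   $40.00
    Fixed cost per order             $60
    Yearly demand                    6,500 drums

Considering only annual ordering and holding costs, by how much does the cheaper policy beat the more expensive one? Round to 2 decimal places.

TC(Q) = (D/Q)S + (Q/2)H
TC(95) = (6,500/95)×60 + (95/2)×40 = $6,005.26
TC(256) = (6,500/256)×60 + (256/2)×40 = $6,643.44
|ΔTC| = |$6,005.26 − $6,643.44| = $638.17

$638.17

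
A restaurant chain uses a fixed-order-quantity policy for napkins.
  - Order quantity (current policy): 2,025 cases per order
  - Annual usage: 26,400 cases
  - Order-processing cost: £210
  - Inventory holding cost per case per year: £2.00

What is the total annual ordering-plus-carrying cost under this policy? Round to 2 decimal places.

Annual ordering cost = (D/Q)·S = (26,400/2,025) × 210 = £2,737.78
Annual holding cost  = (Q/2)·H = (2,025/2) × 2 = £2,025.00
Total = £2,737.78 + £2,025.00 = £4,762.78

£4,762.78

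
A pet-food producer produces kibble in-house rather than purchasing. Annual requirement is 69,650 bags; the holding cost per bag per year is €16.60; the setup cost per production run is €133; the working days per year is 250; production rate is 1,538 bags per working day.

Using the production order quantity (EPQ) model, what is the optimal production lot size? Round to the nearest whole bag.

Daily demand d = 69,650/250 = 278.600; p = 1538; 1 − d/p = 0.81886
EPQ = √(2DS / (H(1 − d/p)))
    = √(2 × 69,650 × 133 / (16.6 × 0.81886)) ≈ 1,167.46

1,167 bags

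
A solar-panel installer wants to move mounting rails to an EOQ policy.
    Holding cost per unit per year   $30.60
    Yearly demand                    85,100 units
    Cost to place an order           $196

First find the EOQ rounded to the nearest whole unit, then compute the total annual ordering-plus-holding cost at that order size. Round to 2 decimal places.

2DS/H = 2·85,100·196/30.6 = 1,090,169.93
EOQ = √1,090,169.93 ≈ 1,044.11 → Q = 1,044 units
Ordering: D/Q × S = 85,100/1,044 × $196 = $15,976.63
Holding:  Q/2 × H = 1,044/2 × $30.6 = $15,973.20
Total = $15,976.63 + $15,973.20 = $31,949.83

$31,949.83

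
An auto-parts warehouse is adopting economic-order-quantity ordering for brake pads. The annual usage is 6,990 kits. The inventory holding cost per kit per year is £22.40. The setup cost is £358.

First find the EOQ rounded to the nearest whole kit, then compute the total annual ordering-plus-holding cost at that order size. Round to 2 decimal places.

Q* = √(2·D·S / H) = √(2·6,990·358 / 22.4) = √223,430.4 ≈ 472.68 → Q = 473 kits
Annual ordering cost = (D/Q)·S = (6,990/473) × 358 = £5,290.53
Annual holding cost  = (Q/2)·H = (473/2) × 22.4 = £5,297.60
Total = £5,290.53 + £5,297.60 = £10,588.13

£10,588.13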